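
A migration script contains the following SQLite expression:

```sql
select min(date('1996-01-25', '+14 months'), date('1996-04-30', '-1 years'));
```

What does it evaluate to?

date('1996-01-25', '+14 months') → 1997-03-25.
date('1996-04-30', '-1 years') → 1995-04-30.
Earlier of the two is 1995-04-30.

1995-04-30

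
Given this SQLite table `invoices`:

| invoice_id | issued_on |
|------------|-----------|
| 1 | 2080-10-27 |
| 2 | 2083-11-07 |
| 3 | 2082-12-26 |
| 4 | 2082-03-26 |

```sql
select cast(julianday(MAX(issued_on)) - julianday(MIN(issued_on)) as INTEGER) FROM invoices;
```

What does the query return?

1106

MIN = 2080-10-27, MAX = 2083-11-07.
4 days remain in October 2080 after the 27th (31 − 27).
Full months from November 2080 through October 2083 contribute their day counts.
Then 7 days into November 2083.
Total: 4 + 30 + 31 + 31 + 28 + 31 + 30 + 31 + 30 + 31 + 31 + 30 + 31 + 30 + 31 + 31 + 28 + 31 + 30 + 31 + 30 + 31 + 31 + 30 + 31 + 30 + 31 + 31 + 28 + 31 + 30 + 31 + 30 + 31 + 31 + 30 + 31 + 7 = 1106.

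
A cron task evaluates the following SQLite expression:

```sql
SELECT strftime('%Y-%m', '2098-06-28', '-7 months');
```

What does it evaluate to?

First apply '-7 months': 2098-06-28 → 2097-11-28.
`%Y-%m` extracts the year-month: 2097-11.

2097-11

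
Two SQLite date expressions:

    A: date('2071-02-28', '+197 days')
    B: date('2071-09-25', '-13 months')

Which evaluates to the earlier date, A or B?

B

A = 2071-09-13.
B = 2070-08-25.
B is earlier.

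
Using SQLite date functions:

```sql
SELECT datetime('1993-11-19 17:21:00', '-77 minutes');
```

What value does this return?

1993-11-19 16:04:00

77 minutes = 1h 17m; -77 minutes from 1993-11-19 17:21:00 is 1993-11-19 16:04:00.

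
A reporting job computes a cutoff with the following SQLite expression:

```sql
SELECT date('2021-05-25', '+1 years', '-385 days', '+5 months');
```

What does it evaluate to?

2021-10-05

Adding +1 year to 2021-05-25 gives 2022-05-25.
Applying '-385 days' to 2022-05-25: counting 385 days back gives 2021-05-05.
Adding +5 months to 2021-05-05 gives 2021-10-05.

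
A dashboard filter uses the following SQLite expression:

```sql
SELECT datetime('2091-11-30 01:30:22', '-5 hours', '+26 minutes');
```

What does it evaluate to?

2091-11-29 20:56:22

-5 hours from 2091-11-30 01:30:22 is 2091-11-29 20:30:22 (crosses midnight).
+26 minutes from 2091-11-29 20:30:22 is 2091-11-29 20:56:22.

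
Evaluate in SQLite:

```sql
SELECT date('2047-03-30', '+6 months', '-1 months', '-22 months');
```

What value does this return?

Adding +6 months to 2047-03-30 gives 2047-09-30.
Adding -1 month to 2047-09-30 gives 2047-08-30.
Adding -22 months to 2047-08-30 gives 2045-10-30.

2045-10-30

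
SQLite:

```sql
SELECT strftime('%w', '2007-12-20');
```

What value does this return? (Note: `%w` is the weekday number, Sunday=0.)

4

2007-12-20 is a Thursday; with Sunday=0 that is 4.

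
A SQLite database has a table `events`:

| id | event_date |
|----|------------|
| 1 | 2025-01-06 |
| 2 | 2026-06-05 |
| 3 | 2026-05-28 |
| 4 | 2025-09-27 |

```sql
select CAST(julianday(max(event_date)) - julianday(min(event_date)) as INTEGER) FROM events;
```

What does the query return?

515

MIN = 2025-01-06, MAX = 2026-06-05.
25 days remain in January 2025 after the 6th (31 − 6).
Full months from February 2025 through May 2026 contribute their day counts.
Then 5 days into June 2026.
Total: 25 + 28 + 31 + 30 + 31 + 30 + 31 + 31 + 30 + 31 + 30 + 31 + 31 + 28 + 31 + 30 + 31 + 5 = 515.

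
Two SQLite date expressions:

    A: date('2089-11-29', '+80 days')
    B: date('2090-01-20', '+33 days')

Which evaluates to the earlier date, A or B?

A = 2090-02-17.
B = 2090-02-22.
A is earlier.

A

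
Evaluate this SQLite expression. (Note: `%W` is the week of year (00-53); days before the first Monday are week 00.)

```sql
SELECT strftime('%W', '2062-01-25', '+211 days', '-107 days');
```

First apply '+211 days', '-107 days': 2062-01-25 → 2062-05-09.
2062-05-09 is a Tuesday. SQLite's %W counts Mondays since the year started; the result is 19.

19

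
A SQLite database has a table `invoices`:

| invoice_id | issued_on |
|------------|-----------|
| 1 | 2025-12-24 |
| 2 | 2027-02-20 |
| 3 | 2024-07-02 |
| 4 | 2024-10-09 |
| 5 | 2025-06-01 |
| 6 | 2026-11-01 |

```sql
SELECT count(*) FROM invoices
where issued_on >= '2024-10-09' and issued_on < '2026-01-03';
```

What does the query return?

3

Rows in [2024-10-09, 2026-01-03): 2025-12-24, 2024-10-09, 2025-06-01 → 3 rows.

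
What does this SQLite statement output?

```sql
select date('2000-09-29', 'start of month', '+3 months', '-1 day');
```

2000-11-30

`start of month` rewinds 2000-09-29 to 2000-09-01.
Adding +3 months to 2000-09-01 gives 2000-12-01.
Going back 1 day from 2000-12-01 reaches 2000-11-30 (last day of November, 30 days).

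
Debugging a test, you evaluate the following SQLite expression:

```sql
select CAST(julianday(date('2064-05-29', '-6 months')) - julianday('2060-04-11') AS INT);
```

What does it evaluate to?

Adding -6 months to 2064-05-29 gives 2063-11-29.
19 days remain in April 2060 after the 11th (30 − 11).
Full months from May 2060 through October 2063 contribute their day counts.
Then 29 days into November 2063.
Total: 19 + 31 + 30 + 31 + 31 + 30 + 31 + 30 + 31 + 31 + 28 + 31 + 30 + 31 + 30 + 31 + 31 + 30 + 31 + 30 + 31 + 31 + 28 + 31 + 30 + 31 + 30 + 31 + 31 + 30 + 31 + 30 + 31 + 31 + 28 + 31 + 30 + 31 + 30 + 31 + 31 + 30 + 31 + 29 = 1327.

1327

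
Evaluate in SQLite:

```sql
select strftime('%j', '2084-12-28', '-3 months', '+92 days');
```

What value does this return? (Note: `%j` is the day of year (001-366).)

First apply '-3 months', '+92 days': 2084-12-28 → 2084-12-29.
Day-of-year for 2084-12-29: days since 2084-01-01 inclusive = 364, zero-padded to 364.

364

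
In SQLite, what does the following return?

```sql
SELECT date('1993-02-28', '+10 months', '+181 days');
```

1994-06-27

Adding +10 months to 1993-02-28 gives 1993-12-28.
Applying '+181 days' to 1993-12-28: counting 181 days forward gives 1994-06-27.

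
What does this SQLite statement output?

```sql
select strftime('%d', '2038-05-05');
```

05

`%d` extracts the 2-digit day of month: 05.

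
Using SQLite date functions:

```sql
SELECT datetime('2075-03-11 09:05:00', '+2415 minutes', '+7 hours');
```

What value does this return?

2415 minutes = 40h 15m; +2415 minutes from 2075-03-11 09:05:00 is 2075-03-13 01:20:00 (crosses midnight).
+7 hours from 2075-03-13 01:20:00 is 2075-03-13 08:20:00.

2075-03-13 08:20:00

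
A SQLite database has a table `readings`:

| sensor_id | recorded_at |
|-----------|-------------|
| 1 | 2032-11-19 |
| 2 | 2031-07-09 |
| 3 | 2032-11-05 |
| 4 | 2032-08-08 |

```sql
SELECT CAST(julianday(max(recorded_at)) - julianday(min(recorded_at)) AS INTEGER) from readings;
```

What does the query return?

499

MIN = 2031-07-09, MAX = 2032-11-19.
22 days remain in July 2031 after the 9th (31 − 9).
Full months from August 2031 through October 2032 contribute their day counts.
Then 19 days into November 2032.
Total: 22 + 31 + 30 + 31 + 30 + 31 + 31 + 29 + 31 + 30 + 31 + 30 + 31 + 31 + 30 + 31 + 19 = 499.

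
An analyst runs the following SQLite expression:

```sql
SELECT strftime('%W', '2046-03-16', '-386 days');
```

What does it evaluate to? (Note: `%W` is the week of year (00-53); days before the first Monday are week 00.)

First apply '-386 days': 2046-03-16 → 2045-02-23.
2045-02-23 is a Thursday. SQLite's %W counts Mondays since the year started; the result is 08.

08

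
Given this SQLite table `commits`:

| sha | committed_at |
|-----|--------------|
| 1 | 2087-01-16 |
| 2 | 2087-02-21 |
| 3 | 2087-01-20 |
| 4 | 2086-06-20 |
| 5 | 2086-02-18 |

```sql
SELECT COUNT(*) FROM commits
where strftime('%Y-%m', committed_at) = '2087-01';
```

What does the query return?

Rows with year-month 2087-01: 2087-01-16, 2087-01-20 → 2.

2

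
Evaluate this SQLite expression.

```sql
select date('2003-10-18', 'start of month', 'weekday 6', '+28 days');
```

2003-11-01

`start of month` rewinds 2003-10-18 to 2003-10-01.
`weekday 6` advances to the next Saturday; 2003-10-01 is a Wednesday, so it moves forward to 2003-10-04.
October 2003 has 31 days; 27 remain after the 4th, so 28 days reach 2003-11-01.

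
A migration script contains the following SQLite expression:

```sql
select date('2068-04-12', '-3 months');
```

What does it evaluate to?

2068-01-12

Adding -3 months to 2068-04-12 gives 2068-01-12.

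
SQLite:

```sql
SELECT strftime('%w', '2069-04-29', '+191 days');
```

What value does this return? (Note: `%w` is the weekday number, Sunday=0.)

First apply '+191 days': 2069-04-29 → 2069-11-06.
2069-11-06 is a Wednesday; with Sunday=0 that is 3.

3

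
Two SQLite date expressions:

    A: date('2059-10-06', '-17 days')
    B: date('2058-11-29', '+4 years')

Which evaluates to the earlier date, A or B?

A

A = 2059-09-19.
B = 2062-11-29.
A is earlier.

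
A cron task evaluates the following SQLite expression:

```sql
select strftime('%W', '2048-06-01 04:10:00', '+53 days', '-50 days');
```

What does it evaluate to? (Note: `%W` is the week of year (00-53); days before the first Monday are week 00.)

22

First apply '+53 days', '-50 days': 2048-06-01 04:10:00 → 2048-06-04 04:10:00.
2048-06-04 is a Thursday. SQLite's %W counts Mondays since the year started; the result is 22.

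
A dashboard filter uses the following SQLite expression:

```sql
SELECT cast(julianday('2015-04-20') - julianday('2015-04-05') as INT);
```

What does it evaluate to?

Both dates are in April 2015: 20 − 5 = 15.

15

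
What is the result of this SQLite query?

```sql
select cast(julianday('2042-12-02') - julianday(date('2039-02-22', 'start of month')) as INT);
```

1400

`start of month` rewinds 2039-02-22 to 2039-02-01.
27 days remain in February 2039 after the 1st (28 − 1).
Full months from March 2039 through November 2042 contribute their day counts.
Then 2 days into December 2042.
Total: 27 + 31 + 30 + 31 + 30 + 31 + 31 + 30 + 31 + 30 + 31 + 31 + 29 + 31 + 30 + 31 + 30 + 31 + 31 + 30 + 31 + 30 + 31 + 31 + 28 + 31 + 30 + 31 + 30 + 31 + 31 + 30 + 31 + 30 + 31 + 31 + 28 + 31 + 30 + 31 + 30 + 31 + 31 + 30 + 31 + 30 + 2 = 1400.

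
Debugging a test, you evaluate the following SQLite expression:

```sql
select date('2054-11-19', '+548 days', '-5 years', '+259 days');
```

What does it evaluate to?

2052-02-03

Applying '+548 days' to 2054-11-19: counting 548 days forward gives 2056-05-20.
Adding -5 years to 2056-05-20 gives 2051-05-20.
Applying '+259 days' to 2051-05-20: counting 259 days forward gives 2052-02-03.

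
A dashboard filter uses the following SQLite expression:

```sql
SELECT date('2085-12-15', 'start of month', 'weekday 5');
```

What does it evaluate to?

2085-12-07

`start of month` rewinds 2085-12-15 to 2085-12-01.
`weekday 5` advances to the next Friday; 2085-12-01 is a Saturday, so it moves forward to 2085-12-07.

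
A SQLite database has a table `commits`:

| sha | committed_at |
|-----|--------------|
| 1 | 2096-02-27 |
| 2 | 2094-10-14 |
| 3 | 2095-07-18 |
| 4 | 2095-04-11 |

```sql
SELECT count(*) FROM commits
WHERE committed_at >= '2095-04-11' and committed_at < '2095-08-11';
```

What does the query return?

Rows in [2095-04-11, 2095-08-11): 2095-07-18, 2095-04-11 → 2 rows.

2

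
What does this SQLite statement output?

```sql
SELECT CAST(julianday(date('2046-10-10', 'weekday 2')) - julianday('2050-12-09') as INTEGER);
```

-1515

`weekday 2` advances to the next Tuesday; 2046-10-10 is a Wednesday, so it moves forward to 2046-10-16.
15 days remain in October 2046 after the 16th (31 − 16).
Full months from November 2046 through November 2050 contribute their day counts.
Then 9 days into December 2050.
Total: 15 + 30 + 31 + 31 + 28 + 31 + 30 + 31 + 30 + 31 + 31 + 30 + 31 + 30 + 31 + 31 + 29 + 31 + 30 + 31 + 30 + 31 + 31 + 30 + 31 + 30 + 31 + 31 + 28 + 31 + 30 + 31 + 30 + 31 + 31 + 30 + 31 + 30 + 31 + 31 + 28 + 31 + 30 + 31 + 30 + 31 + 31 + 30 + 31 + 30 + 9 = 1515.
The subtraction is earlier − later, so the result is −1515 → -1515.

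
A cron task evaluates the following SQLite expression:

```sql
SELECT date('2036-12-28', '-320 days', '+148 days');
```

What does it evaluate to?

2036-07-09

Applying '-320 days' to 2036-12-28: counting 320 days back gives 2036-02-12.
Applying '+148 days' to 2036-02-12: counting 148 days forward gives 2036-07-09.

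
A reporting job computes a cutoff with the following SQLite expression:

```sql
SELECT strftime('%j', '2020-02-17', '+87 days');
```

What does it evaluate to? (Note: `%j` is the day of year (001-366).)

135

First apply '+87 days': 2020-02-17 → 2020-05-14.
Day-of-year for 2020-05-14: days since 2020-01-01 inclusive = 135, zero-padded to 135.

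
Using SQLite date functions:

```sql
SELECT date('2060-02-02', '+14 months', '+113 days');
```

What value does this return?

Adding +14 months to 2060-02-02 gives 2061-04-02.
Applying '+113 days' to 2061-04-02: counting 113 days forward gives 2061-07-24.

2061-07-24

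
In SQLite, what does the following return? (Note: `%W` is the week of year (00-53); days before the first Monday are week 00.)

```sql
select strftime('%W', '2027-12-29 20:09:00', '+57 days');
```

First apply '+57 days': 2027-12-29 20:09:00 → 2028-02-24 20:09:00.
2028-02-24 is a Thursday. SQLite's %W counts Mondays since the year started; the result is 08.

08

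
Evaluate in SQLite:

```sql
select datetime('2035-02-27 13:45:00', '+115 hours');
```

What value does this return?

+115 hours from 2035-02-27 13:45:00 is 2035-03-04 08:45:00 (crosses midnight).

2035-03-04 08:45:00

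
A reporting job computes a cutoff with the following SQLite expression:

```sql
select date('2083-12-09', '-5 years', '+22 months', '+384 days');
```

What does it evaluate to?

Adding -5 years to 2083-12-09 gives 2078-12-09.
Adding +22 months to 2078-12-09 gives 2080-10-09.
Applying '+384 days' to 2080-10-09: counting 384 days forward gives 2081-10-28.

2081-10-28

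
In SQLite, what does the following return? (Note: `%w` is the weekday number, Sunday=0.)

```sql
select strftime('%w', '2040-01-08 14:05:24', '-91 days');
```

0

First apply '-91 days': 2040-01-08 14:05:24 → 2039-10-09 14:05:24.
2039-10-09 is a Sunday; with Sunday=0 that is 0.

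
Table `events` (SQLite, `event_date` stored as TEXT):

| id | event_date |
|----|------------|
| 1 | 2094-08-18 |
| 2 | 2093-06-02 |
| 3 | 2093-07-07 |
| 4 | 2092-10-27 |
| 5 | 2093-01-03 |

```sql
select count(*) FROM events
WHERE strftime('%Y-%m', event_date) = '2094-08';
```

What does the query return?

1

Rows with year-month 2094-08: 2094-08-18 → 1.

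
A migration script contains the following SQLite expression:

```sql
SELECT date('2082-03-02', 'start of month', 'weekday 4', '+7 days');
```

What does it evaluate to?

`start of month` rewinds 2082-03-02 to 2082-03-01.
`weekday 4` advances to the next Thursday; 2082-03-01 is a Sunday, so it moves forward to 2082-03-05.
Advancing 7 more days within March lands on 2082-03-12.

2082-03-12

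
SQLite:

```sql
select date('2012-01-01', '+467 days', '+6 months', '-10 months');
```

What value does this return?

Applying '+467 days' to 2012-01-01: counting 467 days forward gives 2013-04-12.
Adding +6 months to 2013-04-12 gives 2013-10-12.
Adding -10 months to 2013-10-12 gives 2012-12-12.

2012-12-12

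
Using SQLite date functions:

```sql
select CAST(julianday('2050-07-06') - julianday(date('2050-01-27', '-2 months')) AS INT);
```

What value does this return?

Adding -2 months to 2050-01-27 gives 2049-11-27.
3 days remain in November 2049 after the 27th (30 − 27).
Full months from December 2049 through June 2050 contribute their day counts.
Then 6 days into July 2050.
Total: 3 + 31 + 31 + 28 + 31 + 30 + 31 + 30 + 6 = 221.

221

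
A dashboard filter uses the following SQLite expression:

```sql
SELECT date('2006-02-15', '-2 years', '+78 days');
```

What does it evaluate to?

2004-05-03

Adding -2 years to 2006-02-15 gives 2004-02-15.
Applying '+78 days' to 2004-02-15: counting 78 days forward gives 2004-05-03.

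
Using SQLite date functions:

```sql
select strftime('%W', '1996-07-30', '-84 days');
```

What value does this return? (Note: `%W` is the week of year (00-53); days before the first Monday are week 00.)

19

First apply '-84 days': 1996-07-30 → 1996-05-07.
1996-05-07 is a Tuesday. SQLite's %W counts Mondays since the year started; the result is 19.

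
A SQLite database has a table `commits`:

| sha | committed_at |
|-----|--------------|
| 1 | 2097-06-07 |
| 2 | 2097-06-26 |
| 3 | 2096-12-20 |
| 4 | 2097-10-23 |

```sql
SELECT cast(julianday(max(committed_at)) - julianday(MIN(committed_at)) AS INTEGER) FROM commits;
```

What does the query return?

MIN = 2096-12-20, MAX = 2097-10-23.
11 days remain in December 2096 after the 20th (31 − 20).
Full months from January 2097 through September 2097 contribute their day counts.
Then 23 days into October 2097.
Total: 11 + 31 + 28 + 31 + 30 + 31 + 30 + 31 + 31 + 30 + 23 = 307.

307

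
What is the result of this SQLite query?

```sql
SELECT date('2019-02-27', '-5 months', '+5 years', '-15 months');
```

Adding -5 months to 2019-02-27 gives 2018-09-27.
Adding +5 years to 2018-09-27 gives 2023-09-27.
Adding -15 months to 2023-09-27 gives 2022-06-27.

2022-06-27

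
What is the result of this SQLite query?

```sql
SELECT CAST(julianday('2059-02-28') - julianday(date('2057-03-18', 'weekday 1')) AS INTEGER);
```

711

`weekday 1` advances to the next Monday; 2057-03-18 is a Sunday, so it moves forward to 2057-03-19.
12 days remain in March 2057 after the 19th (31 − 19).
Full months from April 2057 through January 2059 contribute their day counts.
Then 28 days into February 2059.
Total: 12 + 30 + 31 + 30 + 31 + 31 + 30 + 31 + 30 + 31 + 31 + 28 + 31 + 30 + 31 + 30 + 31 + 31 + 30 + 31 + 30 + 31 + 31 + 28 = 711.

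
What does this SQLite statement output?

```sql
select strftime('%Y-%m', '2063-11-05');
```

`%Y-%m` extracts the year-month: 2063-11.

2063-11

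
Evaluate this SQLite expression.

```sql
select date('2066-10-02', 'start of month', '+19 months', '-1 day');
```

`start of month` rewinds 2066-10-02 to 2066-10-01.
Adding +19 months to 2066-10-01 gives 2068-05-01.
Going back 1 day from 2068-05-01 reaches 2068-04-30 (last day of April, 30 days).

2068-04-30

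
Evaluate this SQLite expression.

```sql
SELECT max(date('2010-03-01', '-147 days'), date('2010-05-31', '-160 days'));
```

2009-12-22

date('2010-03-01', '-147 days') → 2009-10-05.
date('2010-05-31', '-160 days') → 2009-12-22.
Later of the two is 2009-12-22.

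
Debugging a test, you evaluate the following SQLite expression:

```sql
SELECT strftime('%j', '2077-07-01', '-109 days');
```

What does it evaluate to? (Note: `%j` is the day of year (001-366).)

First apply '-109 days': 2077-07-01 → 2077-03-14.
Day-of-year for 2077-03-14: days since 2077-01-01 inclusive = 73, zero-padded to 073.

073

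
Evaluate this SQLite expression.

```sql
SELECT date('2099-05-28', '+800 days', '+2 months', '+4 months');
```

Applying '+800 days' to 2099-05-28: counting 800 days forward gives 2101-08-06.
Adding +2 months to 2101-08-06 gives 2101-10-06.
Adding +4 months to 2101-10-06 gives 2102-02-06.

2102-02-06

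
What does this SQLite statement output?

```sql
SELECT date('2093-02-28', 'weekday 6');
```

`weekday 6` advances to the next Saturday; 2093-02-28 is already a Saturday, so it stays at 2093-02-28.

2093-02-28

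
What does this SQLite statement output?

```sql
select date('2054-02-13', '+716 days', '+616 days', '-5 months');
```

Applying '+716 days' to 2054-02-13: counting 716 days forward gives 2056-01-30.
Applying '+616 days' to 2056-01-30: counting 616 days forward gives 2057-10-07.
Adding -5 months to 2057-10-07 gives 2057-05-07.

2057-05-07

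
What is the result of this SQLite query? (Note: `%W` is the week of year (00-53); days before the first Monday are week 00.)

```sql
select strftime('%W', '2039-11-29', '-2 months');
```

First apply '-2 months': 2039-11-29 → 2039-09-29.
2039-09-29 is a Thursday. SQLite's %W counts Mondays since the year started; the result is 39.

39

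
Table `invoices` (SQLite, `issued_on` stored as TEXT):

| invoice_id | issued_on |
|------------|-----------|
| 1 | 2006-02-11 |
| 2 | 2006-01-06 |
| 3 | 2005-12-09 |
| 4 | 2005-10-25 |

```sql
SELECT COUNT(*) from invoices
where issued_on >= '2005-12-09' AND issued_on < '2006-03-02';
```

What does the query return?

3

Rows in [2005-12-09, 2006-03-02): 2006-02-11, 2006-01-06, 2005-12-09 → 3 rows.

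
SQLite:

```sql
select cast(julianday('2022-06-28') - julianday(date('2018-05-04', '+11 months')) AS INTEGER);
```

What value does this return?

Adding +11 months to 2018-05-04 gives 2019-04-04.
26 days remain in April 2019 after the 4th (30 − 4).
Full months from May 2019 through May 2022 contribute their day counts.
Then 28 days into June 2022.
Total: 26 + 31 + 30 + 31 + 31 + 30 + 31 + 30 + 31 + 31 + 29 + 31 + 30 + 31 + 30 + 31 + 31 + 30 + 31 + 30 + 31 + 31 + 28 + 31 + 30 + 31 + 30 + 31 + 31 + 30 + 31 + 30 + 31 + 31 + 28 + 31 + 30 + 31 + 28 = 1181.

1181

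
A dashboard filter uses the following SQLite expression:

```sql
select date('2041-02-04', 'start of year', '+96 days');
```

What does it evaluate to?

2041-04-07

`start of year` rewinds 2041-02-04 to 2041-01-01.
Applying '+96 days' to 2041-01-01: counting 96 days forward gives 2041-04-07.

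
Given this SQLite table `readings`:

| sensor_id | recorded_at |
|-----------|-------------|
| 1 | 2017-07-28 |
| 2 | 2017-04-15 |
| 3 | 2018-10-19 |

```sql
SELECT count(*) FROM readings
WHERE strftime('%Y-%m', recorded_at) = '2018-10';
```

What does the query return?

Rows with year-month 2018-10: 2018-10-19 → 1.

1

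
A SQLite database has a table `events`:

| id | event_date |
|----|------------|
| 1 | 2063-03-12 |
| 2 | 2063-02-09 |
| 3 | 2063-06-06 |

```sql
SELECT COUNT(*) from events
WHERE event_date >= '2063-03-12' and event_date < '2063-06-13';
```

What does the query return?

Rows in [2063-03-12, 2063-06-13): 2063-03-12, 2063-06-06 → 2 rows.

2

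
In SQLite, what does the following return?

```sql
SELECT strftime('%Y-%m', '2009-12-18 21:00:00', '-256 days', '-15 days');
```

2009-03

First apply '-256 days', '-15 days': 2009-12-18 21:00:00 → 2009-03-22 21:00:00.
`%Y-%m` extracts the year-month: 2009-03.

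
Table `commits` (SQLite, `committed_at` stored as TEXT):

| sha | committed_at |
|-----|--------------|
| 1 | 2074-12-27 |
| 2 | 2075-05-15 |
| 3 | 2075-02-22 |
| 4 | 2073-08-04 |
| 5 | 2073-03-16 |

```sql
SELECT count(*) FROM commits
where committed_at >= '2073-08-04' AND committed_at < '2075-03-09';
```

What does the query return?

3

Rows in [2073-08-04, 2075-03-09): 2074-12-27, 2075-02-22, 2073-08-04 → 3 rows.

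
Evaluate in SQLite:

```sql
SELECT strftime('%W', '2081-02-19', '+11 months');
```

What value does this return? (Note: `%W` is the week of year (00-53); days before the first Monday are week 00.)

03

First apply '+11 months': 2081-02-19 → 2082-01-19.
2082-01-19 is a Monday. SQLite's %W counts Mondays since the year started; the result is 03.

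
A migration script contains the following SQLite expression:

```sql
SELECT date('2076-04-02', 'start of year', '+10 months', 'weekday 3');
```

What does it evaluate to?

`start of year` rewinds 2076-04-02 to 2076-01-01.
Adding +10 months to 2076-01-01 gives 2076-11-01.
`weekday 3` advances to the next Wednesday; 2076-11-01 is a Sunday, so it moves forward to 2076-11-04.

2076-11-04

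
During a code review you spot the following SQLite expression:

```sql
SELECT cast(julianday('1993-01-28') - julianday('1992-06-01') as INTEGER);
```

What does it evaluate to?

241

29 days remain in June 1992 after the 1st (30 − 1).
Full months from July 1992 through December 1992 contribute their day counts.
Then 28 days into January 1993.
Total: 29 + 31 + 31 + 30 + 31 + 30 + 31 + 28 = 241.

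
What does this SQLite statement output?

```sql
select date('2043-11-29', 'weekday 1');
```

`weekday 1` advances to the next Monday; 2043-11-29 is a Sunday, so it moves forward to 2043-11-30.

2043-11-30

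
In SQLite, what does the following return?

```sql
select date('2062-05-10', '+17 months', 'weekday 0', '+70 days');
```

2063-12-23

Adding +17 months to 2062-05-10 gives 2063-10-10.
`weekday 0` advances to the next Sunday; 2063-10-10 is a Wednesday, so it moves forward to 2063-10-14.
Applying '+70 days' to 2063-10-14: counting 70 days forward gives 2063-12-23.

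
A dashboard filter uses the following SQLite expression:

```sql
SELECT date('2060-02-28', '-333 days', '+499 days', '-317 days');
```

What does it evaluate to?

2059-09-30

Applying '-333 days' to 2060-02-28: counting 333 days back gives 2059-04-01.
Applying '+499 days' to 2059-04-01: counting 499 days forward gives 2060-08-12.
Applying '-317 days' to 2060-08-12: counting 317 days back gives 2059-09-30.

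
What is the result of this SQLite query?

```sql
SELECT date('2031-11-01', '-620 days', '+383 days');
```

2031-03-09

Applying '-620 days' to 2031-11-01: counting 620 days back gives 2030-02-19.
Applying '+383 days' to 2030-02-19: counting 383 days forward gives 2031-03-09.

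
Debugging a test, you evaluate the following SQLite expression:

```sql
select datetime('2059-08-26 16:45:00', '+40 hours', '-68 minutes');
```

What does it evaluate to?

+40 hours from 2059-08-26 16:45:00 is 2059-08-28 08:45:00 (crosses midnight).
68 minutes = 1h 8m; -68 minutes from 2059-08-28 08:45:00 is 2059-08-28 07:37:00.

2059-08-28 07:37:00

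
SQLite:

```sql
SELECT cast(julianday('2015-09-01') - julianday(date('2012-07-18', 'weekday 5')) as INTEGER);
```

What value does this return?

`weekday 5` advances to the next Friday; 2012-07-18 is a Wednesday, so it moves forward to 2012-07-20.
11 days remain in July 2012 after the 20th (31 − 20).
Full months from August 2012 through August 2015 contribute their day counts.
Then 1 day into September 2015.
Total: 11 + 31 + 30 + 31 + 30 + 31 + 31 + 28 + 31 + 30 + 31 + 30 + 31 + 31 + 30 + 31 + 30 + 31 + 31 + 28 + 31 + 30 + 31 + 30 + 31 + 31 + 30 + 31 + 30 + 31 + 31 + 28 + 31 + 30 + 31 + 30 + 31 + 31 + 1 = 1138.

1138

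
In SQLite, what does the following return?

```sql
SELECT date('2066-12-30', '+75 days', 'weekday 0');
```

2067-03-20

Applying '+75 days' to 2066-12-30: counting 75 days forward gives 2067-03-15.
`weekday 0` advances to the next Sunday; 2067-03-15 is a Tuesday, so it moves forward to 2067-03-20.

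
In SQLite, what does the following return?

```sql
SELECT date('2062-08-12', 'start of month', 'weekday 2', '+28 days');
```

2062-08-29

`start of month` rewinds 2062-08-12 to 2062-08-01.
`weekday 2` advances to the next Tuesday; 2062-08-01 is already a Tuesday, so it stays at 2062-08-01.
Advancing 28 more days within August lands on 2062-08-29.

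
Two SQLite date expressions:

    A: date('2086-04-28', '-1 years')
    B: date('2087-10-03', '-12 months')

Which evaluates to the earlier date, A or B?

A = 2085-04-28.
B = 2086-10-03.
A is earlier.

A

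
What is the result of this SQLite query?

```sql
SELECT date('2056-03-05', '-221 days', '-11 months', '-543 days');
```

2053-03-03

Applying '-221 days' to 2056-03-05: counting 221 days back gives 2055-07-28.
Adding -11 months to 2055-07-28 gives 2054-08-28.
Applying '-543 days' to 2054-08-28: counting 543 days back gives 2053-03-03.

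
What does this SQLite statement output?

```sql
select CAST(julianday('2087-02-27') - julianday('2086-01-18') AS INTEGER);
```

405

13 days remain in January 2086 after the 18th (31 − 18).
Full months from February 2086 through January 2087 contribute their day counts.
Then 27 days into February 2087.
Total: 13 + 28 + 31 + 30 + 31 + 30 + 31 + 31 + 30 + 31 + 30 + 31 + 31 + 27 = 405.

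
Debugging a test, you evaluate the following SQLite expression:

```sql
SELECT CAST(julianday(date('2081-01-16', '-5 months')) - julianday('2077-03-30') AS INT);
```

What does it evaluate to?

1235

Adding -5 months to 2081-01-16 gives 2080-08-16.
1 day remains in March 2077 after the 30th (31 − 30).
Full months from April 2077 through July 2080 contribute their day counts.
Then 16 days into August 2080.
Total: 1 + 30 + 31 + 30 + 31 + 31 + 30 + 31 + 30 + 31 + 31 + 28 + 31 + 30 + 31 + 30 + 31 + 31 + 30 + 31 + 30 + 31 + 31 + 28 + 31 + 30 + 31 + 30 + 31 + 31 + 30 + 31 + 30 + 31 + 31 + 29 + 31 + 30 + 31 + 30 + 31 + 16 = 1235.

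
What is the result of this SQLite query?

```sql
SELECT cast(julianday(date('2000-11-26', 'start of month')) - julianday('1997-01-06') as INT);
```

`start of month` rewinds 2000-11-26 to 2000-11-01.
25 days remain in January 1997 after the 6th (31 − 6).
Full months from February 1997 through October 2000 contribute their day counts.
Then 1 day into November 2000.
Total: 25 + 28 + 31 + 30 + 31 + 30 + 31 + 31 + 30 + 31 + 30 + 31 + 31 + 28 + 31 + 30 + 31 + 30 + 31 + 31 + 30 + 31 + 30 + 31 + 31 + 28 + 31 + 30 + 31 + 30 + 31 + 31 + 30 + 31 + 30 + 31 + 31 + 29 + 31 + 30 + 31 + 30 + 31 + 31 + 30 + 31 + 1 = 1395.

1395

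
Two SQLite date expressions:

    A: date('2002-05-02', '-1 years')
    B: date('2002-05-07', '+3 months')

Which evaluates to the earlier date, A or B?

A

A = 2001-05-02.
B = 2002-08-07.
A is earlier.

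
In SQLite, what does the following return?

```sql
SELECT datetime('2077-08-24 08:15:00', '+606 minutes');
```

606 minutes = 10h 6m; +606 minutes from 2077-08-24 08:15:00 is 2077-08-24 18:21:00.

2077-08-24 18:21:00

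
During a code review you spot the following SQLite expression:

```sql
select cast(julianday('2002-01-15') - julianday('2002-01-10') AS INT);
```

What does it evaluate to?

Both dates are in January 2002: 15 − 10 = 5.

5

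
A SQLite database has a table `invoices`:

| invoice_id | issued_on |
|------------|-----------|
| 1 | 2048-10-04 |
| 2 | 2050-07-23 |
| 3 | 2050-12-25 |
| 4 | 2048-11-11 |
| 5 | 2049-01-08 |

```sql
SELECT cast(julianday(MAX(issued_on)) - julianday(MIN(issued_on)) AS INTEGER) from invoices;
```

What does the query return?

812

MIN = 2048-10-04, MAX = 2050-12-25.
27 days remain in October 2048 after the 4th (31 − 4).
Full months from November 2048 through November 2050 contribute their day counts.
Then 25 days into December 2050.
Total: 27 + 30 + 31 + 31 + 28 + 31 + 30 + 31 + 30 + 31 + 31 + 30 + 31 + 30 + 31 + 31 + 28 + 31 + 30 + 31 + 30 + 31 + 31 + 30 + 31 + 30 + 25 = 812.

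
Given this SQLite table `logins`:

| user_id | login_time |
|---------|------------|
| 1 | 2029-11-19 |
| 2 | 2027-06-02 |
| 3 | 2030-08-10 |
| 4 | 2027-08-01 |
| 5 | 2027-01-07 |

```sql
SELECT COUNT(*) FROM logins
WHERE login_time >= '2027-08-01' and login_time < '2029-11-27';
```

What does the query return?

2

Rows in [2027-08-01, 2029-11-27): 2029-11-19, 2027-08-01 → 2 rows.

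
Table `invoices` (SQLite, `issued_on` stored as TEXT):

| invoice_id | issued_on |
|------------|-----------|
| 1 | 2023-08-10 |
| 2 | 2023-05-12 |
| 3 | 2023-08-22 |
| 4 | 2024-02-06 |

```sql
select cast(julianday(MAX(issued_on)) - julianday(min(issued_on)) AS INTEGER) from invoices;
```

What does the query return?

270

MIN = 2023-05-12, MAX = 2024-02-06.
19 days remain in May 2023 after the 12th (31 − 12).
Full months from June 2023 through January 2024 contribute their day counts.
Then 6 days into February 2024.
Total: 19 + 30 + 31 + 31 + 30 + 31 + 30 + 31 + 31 + 6 = 270.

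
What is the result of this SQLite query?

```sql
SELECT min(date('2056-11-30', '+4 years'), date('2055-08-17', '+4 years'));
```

date('2056-11-30', '+4 years') → 2060-11-30.
date('2055-08-17', '+4 years') → 2059-08-17.
Earlier of the two is 2059-08-17.

2059-08-17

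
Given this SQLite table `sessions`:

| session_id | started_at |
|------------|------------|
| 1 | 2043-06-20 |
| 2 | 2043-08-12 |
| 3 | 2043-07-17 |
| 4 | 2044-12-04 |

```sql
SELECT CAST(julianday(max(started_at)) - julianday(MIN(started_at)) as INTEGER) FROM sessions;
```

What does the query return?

MIN = 2043-06-20, MAX = 2044-12-04.
10 days remain in June 2043 after the 20th (30 − 20).
Full months from July 2043 through November 2044 contribute their day counts.
Then 4 days into December 2044.
Total: 10 + 31 + 31 + 30 + 31 + 30 + 31 + 31 + 29 + 31 + 30 + 31 + 30 + 31 + 31 + 30 + 31 + 30 + 4 = 533.

533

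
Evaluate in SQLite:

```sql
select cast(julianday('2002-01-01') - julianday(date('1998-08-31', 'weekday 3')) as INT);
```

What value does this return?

`weekday 3` advances to the next Wednesday; 1998-08-31 is a Monday, so it moves forward to 1998-09-02.
28 days remain in September 1998 after the 2nd (30 − 2).
Full months from October 1998 through December 2001 contribute their day counts.
Then 1 day into January 2002.
Total: 28 + 31 + 30 + 31 + 31 + 28 + 31 + 30 + 31 + 30 + 31 + 31 + 30 + 31 + 30 + 31 + 31 + 29 + 31 + 30 + 31 + 30 + 31 + 31 + 30 + 31 + 30 + 31 + 31 + 28 + 31 + 30 + 31 + 30 + 31 + 31 + 30 + 31 + 30 + 31 + 1 = 1217.

1217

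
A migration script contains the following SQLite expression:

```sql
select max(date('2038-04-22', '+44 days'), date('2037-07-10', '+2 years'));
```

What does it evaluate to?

date('2038-04-22', '+44 days') → 2038-06-05.
date('2037-07-10', '+2 years') → 2039-07-10.
Later of the two is 2039-07-10.

2039-07-10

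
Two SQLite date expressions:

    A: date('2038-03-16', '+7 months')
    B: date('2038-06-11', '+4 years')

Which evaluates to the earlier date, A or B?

A

A = 2038-10-16.
B = 2042-06-11.
A is earlier.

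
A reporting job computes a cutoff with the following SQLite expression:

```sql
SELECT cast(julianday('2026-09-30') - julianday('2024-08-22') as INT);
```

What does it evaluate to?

769

9 days remain in August 2024 after the 22nd (31 − 22).
Full months from September 2024 through August 2026 contribute their day counts.
Then 30 days into September 2026.
Total: 9 + 30 + 31 + 30 + 31 + 31 + 28 + 31 + 30 + 31 + 30 + 31 + 31 + 30 + 31 + 30 + 31 + 31 + 28 + 31 + 30 + 31 + 30 + 31 + 31 + 30 = 769.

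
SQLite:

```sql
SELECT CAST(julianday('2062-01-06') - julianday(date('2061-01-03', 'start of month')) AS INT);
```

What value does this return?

`start of month` rewinds 2061-01-03 to 2061-01-01.
30 days remain in January 2061 after the 1st (31 − 1).
Full months from February 2061 through December 2061 contribute their day counts.
Then 6 days into January 2062.
Total: 30 + 28 + 31 + 30 + 31 + 30 + 31 + 31 + 30 + 31 + 30 + 31 + 6 = 370.

370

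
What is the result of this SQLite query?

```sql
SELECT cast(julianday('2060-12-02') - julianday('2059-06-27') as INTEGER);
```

524

3 days remain in June 2059 after the 27th (30 − 27).
Full months from July 2059 through November 2060 contribute their day counts.
Then 2 days into December 2060.
Total: 3 + 31 + 31 + 30 + 31 + 30 + 31 + 31 + 29 + 31 + 30 + 31 + 30 + 31 + 31 + 30 + 31 + 30 + 2 = 524.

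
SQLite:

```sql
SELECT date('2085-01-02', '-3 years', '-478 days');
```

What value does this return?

2080-09-11

Adding -3 years to 2085-01-02 gives 2082-01-02.
Applying '-478 days' to 2082-01-02: counting 478 days back gives 2080-09-11.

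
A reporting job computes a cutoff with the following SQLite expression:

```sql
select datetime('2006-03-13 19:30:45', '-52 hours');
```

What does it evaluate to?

2006-03-11 15:30:45

-52 hours from 2006-03-13 19:30:45 is 2006-03-11 15:30:45 (crosses midnight).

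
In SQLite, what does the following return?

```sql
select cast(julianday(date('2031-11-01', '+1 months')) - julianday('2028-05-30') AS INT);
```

Adding +1 month to 2031-11-01 gives 2031-12-01.
1 day remains in May 2028 after the 30th (31 − 30).
Full months from June 2028 through November 2031 contribute their day counts.
Then 1 day into December 2031.
Total: 1 + 30 + 31 + 31 + 30 + 31 + 30 + 31 + 31 + 28 + 31 + 30 + 31 + 30 + 31 + 31 + 30 + 31 + 30 + 31 + 31 + 28 + 31 + 30 + 31 + 30 + 31 + 31 + 30 + 31 + 30 + 31 + 31 + 28 + 31 + 30 + 31 + 30 + 31 + 31 + 30 + 31 + 30 + 1 = 1280.

1280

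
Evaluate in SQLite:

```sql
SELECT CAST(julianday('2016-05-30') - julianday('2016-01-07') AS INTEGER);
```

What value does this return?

144

24 days remain in January 2016 after the 7th (31 − 7).
February 2016: 29 days (leap year).
March 2016: 31 days.
April 2016: 30 days.
Then 30 days into May 2016.
Total: 24 + 29 + 31 + 30 + 30 = 144.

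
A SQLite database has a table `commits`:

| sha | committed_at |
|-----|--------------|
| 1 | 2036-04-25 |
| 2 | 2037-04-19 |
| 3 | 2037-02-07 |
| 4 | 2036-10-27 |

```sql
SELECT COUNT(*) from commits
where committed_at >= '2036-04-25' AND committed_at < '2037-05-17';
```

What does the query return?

Rows in [2036-04-25, 2037-05-17): 2036-04-25, 2037-04-19, 2037-02-07, 2036-10-27 → 4 rows.

4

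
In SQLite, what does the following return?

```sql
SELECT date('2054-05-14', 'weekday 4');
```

2054-05-14

`weekday 4` advances to the next Thursday; 2054-05-14 is already a Thursday, so it stays at 2054-05-14.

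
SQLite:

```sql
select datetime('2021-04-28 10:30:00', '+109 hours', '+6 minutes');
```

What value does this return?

2021-05-02 23:36:00

+109 hours from 2021-04-28 10:30:00 is 2021-05-02 23:30:00 (crosses midnight).
+6 minutes from 2021-05-02 23:30:00 is 2021-05-02 23:36:00.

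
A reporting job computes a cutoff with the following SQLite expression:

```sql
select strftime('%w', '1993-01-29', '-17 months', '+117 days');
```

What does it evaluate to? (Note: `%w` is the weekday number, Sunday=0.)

2

First apply '-17 months', '+117 days': 1993-01-29 → 1991-12-24.
1991-12-24 is a Tuesday; with Sunday=0 that is 2.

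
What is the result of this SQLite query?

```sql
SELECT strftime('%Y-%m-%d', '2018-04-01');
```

2018-04-01

`%Y-%m-%d` extracts the ISO date: 2018-04-01.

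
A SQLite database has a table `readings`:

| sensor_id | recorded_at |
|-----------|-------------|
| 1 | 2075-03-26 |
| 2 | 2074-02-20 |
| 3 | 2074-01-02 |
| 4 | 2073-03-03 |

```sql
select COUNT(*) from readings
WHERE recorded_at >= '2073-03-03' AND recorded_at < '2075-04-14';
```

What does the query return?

Rows in [2073-03-03, 2075-04-14): 2075-03-26, 2074-02-20, 2074-01-02, 2073-03-03 → 4 rows.

4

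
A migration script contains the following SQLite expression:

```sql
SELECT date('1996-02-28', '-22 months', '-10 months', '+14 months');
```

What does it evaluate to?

1994-08-28

Adding -22 months to 1996-02-28 gives 1994-04-28.
Adding -10 months to 1994-04-28 gives 1993-06-28.
Adding +14 months to 1993-06-28 gives 1994-08-28.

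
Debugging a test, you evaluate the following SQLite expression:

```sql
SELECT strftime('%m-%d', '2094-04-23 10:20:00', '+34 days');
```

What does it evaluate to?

05-27

First apply '+34 days': 2094-04-23 10:20:00 → 2094-05-27 10:20:00.
`%m-%d` extracts the month-day: 05-27.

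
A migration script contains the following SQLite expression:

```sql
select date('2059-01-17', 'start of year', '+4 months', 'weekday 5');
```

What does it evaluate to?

`start of year` rewinds 2059-01-17 to 2059-01-01.
Adding +4 months to 2059-01-01 gives 2059-05-01.
`weekday 5` advances to the next Friday; 2059-05-01 is a Thursday, so it moves forward to 2059-05-02.

2059-05-02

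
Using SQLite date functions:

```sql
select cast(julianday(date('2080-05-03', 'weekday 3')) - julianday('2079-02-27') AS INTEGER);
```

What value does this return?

436

`weekday 3` advances to the next Wednesday; 2080-05-03 is a Friday, so it moves forward to 2080-05-08.
1 day remains in February 2079 after the 27th (28 − 27).
Full months from March 2079 through April 2080 contribute their day counts.
Then 8 days into May 2080.
Total: 1 + 31 + 30 + 31 + 30 + 31 + 31 + 30 + 31 + 30 + 31 + 31 + 29 + 31 + 30 + 8 = 436.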